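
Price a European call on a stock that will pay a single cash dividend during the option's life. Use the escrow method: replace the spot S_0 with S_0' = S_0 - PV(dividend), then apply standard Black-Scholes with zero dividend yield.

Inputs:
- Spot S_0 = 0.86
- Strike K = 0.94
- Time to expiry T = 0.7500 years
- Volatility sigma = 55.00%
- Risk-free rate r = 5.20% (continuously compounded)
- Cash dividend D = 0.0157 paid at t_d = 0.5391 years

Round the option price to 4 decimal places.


PV(D) = D * exp(-r * t_d) = 0.0157 * 0.97235608 = 0.01526599
S_0' = S_0 - PV(D) = 0.8600 - 0.01526599 = 0.84473401
d1 = (ln(S_0'/K) + (r + sigma^2/2)*T) / (sigma*sqrt(T)) = 0.09569197
d2 = d1 - sigma*sqrt(T) = -0.38062201
exp(-rT) = 0.96175071
N(d1) = 0.53811739; N(d2) = 0.35174188
C = S_0' * N(d1) - K * exp(-rT) * N(d2) = 0.84473401 * 0.53811739 - 0.9400 * 0.96175071 * 0.35174188 = 0.1366

Answer: Price = 0.1366


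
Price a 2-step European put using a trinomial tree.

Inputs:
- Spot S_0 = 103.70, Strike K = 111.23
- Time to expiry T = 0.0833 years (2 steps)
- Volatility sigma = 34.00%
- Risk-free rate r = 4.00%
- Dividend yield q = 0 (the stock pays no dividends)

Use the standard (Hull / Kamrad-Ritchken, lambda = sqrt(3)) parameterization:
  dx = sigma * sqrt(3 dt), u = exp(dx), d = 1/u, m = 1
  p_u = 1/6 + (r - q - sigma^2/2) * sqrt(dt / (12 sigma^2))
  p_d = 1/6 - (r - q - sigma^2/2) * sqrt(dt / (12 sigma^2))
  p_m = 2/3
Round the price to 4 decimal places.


Answer: Price = V(0,0) = 8.9526

Derivation:
dt = T/N = 0.041650; dx = sigma*sqrt(3*dt) = 0.120184
u = exp(dx) = 1.127704; d = 1/u = 0.886757
p_u = 0.163582, p_m = 0.666667, p_d = 0.169751
Discount per step: exp(-r*dt) = 0.998335
Stock lattice S(k, j) with j the centered position index:
  k=0: S(0,+0) = 103.7000
  k=1: S(1,-1) = 91.9567; S(1,+0) = 103.7000; S(1,+1) = 116.9430
  k=2: S(2,-2) = 81.5433; S(2,-1) = 91.9567; S(2,+0) = 103.7000; S(2,+1) = 116.9430; S(2,+2) = 131.8771
Terminal payoffs V(N, j) = max(K - S_T, 0):
  V(2,-2) = 29.686722; V(2,-1) = 19.273282; V(2,+0) = 7.530000; V(2,+1) = 0.000000; V(2,+2) = 0.000000
Backward induction: V(k, j) = exp(-r*dt) * [p_u * V(k+1, j+1) + p_m * V(k+1, j) + p_d * V(k+1, j-1)]
  V(1,-1) = exp(-r*dt) * [p_u*7.530000 + p_m*19.273282 + p_d*29.686722] = 19.088153
  V(1,+0) = exp(-r*dt) * [p_u*0.000000 + p_m*7.530000 + p_d*19.273282] = 8.277856
  V(1,+1) = exp(-r*dt) * [p_u*0.000000 + p_m*0.000000 + p_d*7.530000] = 1.276097
  V(0,+0) = exp(-r*dt) * [p_u*1.276097 + p_m*8.277856 + p_d*19.088153] = 8.952623


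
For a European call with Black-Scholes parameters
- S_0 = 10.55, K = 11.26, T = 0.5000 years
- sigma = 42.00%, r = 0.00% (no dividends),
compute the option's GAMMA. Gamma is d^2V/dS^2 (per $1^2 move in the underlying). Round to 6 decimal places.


d1 = -0.0708142618; d2 = -0.3677991099
phi(d1) = 0.3979432535; exp(-qT) = 1.0000000000; exp(-rT) = 1.0000000000
Gamma = exp(-qT) * phi(d1) / (S * sigma * sqrt(T)) = 1.0000000000 * 0.3979432535 / (10.5500 * 0.4200 * 0.7071067812) = 0.127009

Answer: Gamma = 0.127009


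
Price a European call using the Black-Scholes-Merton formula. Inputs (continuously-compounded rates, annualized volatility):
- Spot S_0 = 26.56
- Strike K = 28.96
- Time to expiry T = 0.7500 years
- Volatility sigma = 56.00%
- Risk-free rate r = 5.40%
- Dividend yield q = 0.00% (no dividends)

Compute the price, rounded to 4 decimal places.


Answer: Price = 4.6063

Derivation:
d1 = (ln(S/K) + (r - q + 0.5*sigma^2) * T) / (sigma * sqrt(T)) = 0.14761765
d2 = d1 - sigma * sqrt(T) = -0.33735657
exp(-rT) = 0.96030916; exp(-qT) = 1.00000000
C = S_0 * exp(-qT) * N(d1) - K * exp(-rT) * N(d2)
N(d1) = 0.55867774; N(d2) = 0.36792406
C = 26.5600 * 1.00000000 * 0.55867774 - 28.9600 * 0.96030916 * 0.36792406 = 4.6063


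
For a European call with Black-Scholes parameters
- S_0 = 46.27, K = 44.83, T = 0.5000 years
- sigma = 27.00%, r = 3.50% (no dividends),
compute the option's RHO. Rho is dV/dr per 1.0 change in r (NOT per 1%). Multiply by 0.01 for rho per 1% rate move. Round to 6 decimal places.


Answer: Rho = 12.428685

Derivation:
d1 = 0.3527218579; d2 = 0.1618030270
phi(d1) = 0.3748816557; exp(-qT) = 1.0000000000; exp(-rT) = 0.9826522357
N(d2) = 0.5642695154
Rho = K*T*exp(-rT)*N(d2) = 44.8300 * 0.5000 * 0.9826522357 * 0.5642695154 = 12.428685


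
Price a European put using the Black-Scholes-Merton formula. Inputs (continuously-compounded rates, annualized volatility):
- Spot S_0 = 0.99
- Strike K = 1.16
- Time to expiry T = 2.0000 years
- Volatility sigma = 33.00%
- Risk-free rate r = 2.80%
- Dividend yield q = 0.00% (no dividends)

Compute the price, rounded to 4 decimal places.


Answer: Price = 0.2505

Derivation:
d1 = (ln(S/K) + (r - q + 0.5*sigma^2) * T) / (sigma * sqrt(T)) = 0.01377714
d2 = d1 - sigma * sqrt(T) = -0.45291334
exp(-rT) = 0.94553914; exp(-qT) = 1.00000000
P = K * exp(-rT) * N(-d2) - S_0 * exp(-qT) * N(-d1)
N(-d1) = 0.49450389; N(-d2) = 0.67469443
P = 1.1600 * 0.94553914 * 0.67469443 - 0.9900 * 1.00000000 * 0.49450389 = 0.2505


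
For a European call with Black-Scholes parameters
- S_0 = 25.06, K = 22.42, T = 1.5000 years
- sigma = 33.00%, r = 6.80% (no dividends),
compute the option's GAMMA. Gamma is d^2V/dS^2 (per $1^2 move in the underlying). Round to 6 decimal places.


d1 = 0.7298849292; d2 = 0.3257191216
phi(d1) = 0.3056530823; exp(-qT) = 1.0000000000; exp(-rT) = 0.9030295517
Gamma = exp(-qT) * phi(d1) / (S * sigma * sqrt(T)) = 1.0000000000 * 0.3056530823 / (25.0600 * 0.3300 * 1.2247448714) = 0.030178

Answer: Gamma = 0.030178


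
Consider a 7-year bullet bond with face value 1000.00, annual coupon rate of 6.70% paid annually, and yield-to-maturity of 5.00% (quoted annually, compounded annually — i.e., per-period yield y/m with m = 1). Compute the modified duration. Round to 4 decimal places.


Answer: Modified duration = 5.5927

Derivation:
Coupon per period c = face * coupon_rate / m = 67.000000
Periods per year m = 1; per-period yield y/m = 0.050000
Number of cashflows N = 7
Cashflows (t years, CF_t, discount factor 1/(1+y/m)^(m*t), PV):
  t = 1.0000: CF_t = 67.000000, DF = 0.952381, PV = 63.809524
  t = 2.0000: CF_t = 67.000000, DF = 0.907029, PV = 60.770975
  t = 3.0000: CF_t = 67.000000, DF = 0.863838, PV = 57.877119
  t = 4.0000: CF_t = 67.000000, DF = 0.822702, PV = 55.121066
  t = 5.0000: CF_t = 67.000000, DF = 0.783526, PV = 52.496253
  t = 6.0000: CF_t = 67.000000, DF = 0.746215, PV = 49.996432
  t = 7.0000: CF_t = 1067.000000, DF = 0.710681, PV = 758.296979
Price P = sum_t PV_t = 1098.368348
First compute Macaulay numerator sum_t t * PV_t:
  t * PV_t at t = 1.0000: 63.809524
  t * PV_t at t = 2.0000: 121.541950
  t * PV_t at t = 3.0000: 173.631357
  t * PV_t at t = 4.0000: 220.484263
  t * PV_t at t = 5.0000: 262.481266
  t * PV_t at t = 6.0000: 299.978589
  t * PV_t at t = 7.0000: 5308.078855
Macaulay duration D = 6450.005804 / 1098.368348 = 5.872352
Modified duration = D / (1 + y/m) = 5.872352 / (1 + 0.050000) = 5.592716


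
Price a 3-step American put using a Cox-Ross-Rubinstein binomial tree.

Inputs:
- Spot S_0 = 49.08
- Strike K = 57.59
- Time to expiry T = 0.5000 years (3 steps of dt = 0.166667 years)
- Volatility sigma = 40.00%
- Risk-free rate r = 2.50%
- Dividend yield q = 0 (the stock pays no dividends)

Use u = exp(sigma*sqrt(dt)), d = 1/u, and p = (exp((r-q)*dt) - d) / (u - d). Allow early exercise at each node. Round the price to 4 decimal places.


dt = T/N = 0.166667
u = exp(sigma*sqrt(dt)) = 1.177389; d = 1/u = 0.849337
p = (exp((r-q)*dt) - d) / (u - d) = 0.471993
Discount per step: exp(-r*dt) = 0.995842
Stock lattice S(k, i) with i counting down-moves:
  k=0: S(0,0) = 49.0800
  k=1: S(1,0) = 57.7863; S(1,1) = 41.6855
  k=2: S(2,0) = 68.0369; S(2,1) = 49.0800; S(2,2) = 35.4050
  k=3: S(3,0) = 80.1059; S(3,1) = 57.7863; S(3,2) = 41.6855; S(3,3) = 30.0708
Terminal payoffs V(N, i) = max(K - S_T, 0):
  V(3,0) = 0.000000; V(3,1) = 0.000000; V(3,2) = 15.904543; V(3,3) = 27.519228
Backward induction: V(k, i) = exp(-r*dt) * [p * V(k+1, i) + (1-p) * V(k+1, i+1)]; then take max(V_cont, immediate exercise) for American.
  V(2,0) = exp(-r*dt) * [p*0.000000 + (1-p)*0.000000] = 0.000000; exercise = 0.000000; V(2,0) = max -> 0.000000
  V(2,1) = exp(-r*dt) * [p*0.000000 + (1-p)*15.904543] = 8.362787; exercise = 8.510000; V(2,1) = max -> 8.510000
  V(2,2) = exp(-r*dt) * [p*15.904543 + (1-p)*27.519228] = 21.945543; exercise = 22.185002; V(2,2) = max -> 22.185002
  V(1,0) = exp(-r*dt) * [p*0.000000 + (1-p)*8.510000] = 4.474653; exercise = 0.000000; V(1,0) = max -> 4.474653
  V(1,1) = exp(-r*dt) * [p*8.510000 + (1-p)*22.185002] = 15.665084; exercise = 15.904543; V(1,1) = max -> 15.904543
  V(0,0) = exp(-r*dt) * [p*4.474653 + (1-p)*15.904543] = 10.466011; exercise = 8.510000; V(0,0) = max -> 10.466011

Answer: Price = V(0,0) = 10.4660


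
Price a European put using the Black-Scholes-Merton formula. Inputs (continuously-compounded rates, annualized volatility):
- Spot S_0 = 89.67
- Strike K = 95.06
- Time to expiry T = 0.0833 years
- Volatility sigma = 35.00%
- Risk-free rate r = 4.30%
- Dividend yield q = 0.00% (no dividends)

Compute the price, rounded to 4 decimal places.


d1 = (ln(S/K) + (r - q + 0.5*sigma^2) * T) / (sigma * sqrt(T)) = -0.49188186
d2 = d1 - sigma * sqrt(T) = -0.59289795
exp(-rT) = 0.99642451; exp(-qT) = 1.00000000
P = K * exp(-rT) * N(-d2) - S_0 * exp(-qT) * N(-d1)
N(-d1) = 0.68859857; N(-d2) = 0.72337527
P = 95.0600 * 0.99642451 * 0.72337527 - 89.6700 * 1.00000000 * 0.68859857 = 6.7716

Answer: Price = 6.7716


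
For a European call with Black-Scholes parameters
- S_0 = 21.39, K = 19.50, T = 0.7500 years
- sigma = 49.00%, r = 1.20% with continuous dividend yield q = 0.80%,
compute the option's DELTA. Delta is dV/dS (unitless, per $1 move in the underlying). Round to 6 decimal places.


Answer: Delta = 0.665031

Derivation:
d1 = 0.4372463467; d2 = 0.0128938988
phi(d1) = 0.3625725390; exp(-qT) = 0.9940179641; exp(-rT) = 0.9910403788
N(d1) = 0.6690336493
Delta = exp(-qT) * N(d1) = 0.9940179641 * 0.6690336493 = 0.665031


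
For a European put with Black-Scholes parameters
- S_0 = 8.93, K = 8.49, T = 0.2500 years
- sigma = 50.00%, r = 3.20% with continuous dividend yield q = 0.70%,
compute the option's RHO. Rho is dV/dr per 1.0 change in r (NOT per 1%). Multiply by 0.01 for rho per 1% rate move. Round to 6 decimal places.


d1 = 0.3521095783; d2 = 0.1021095783
phi(d1) = 0.3749625552; exp(-qT) = 0.9982515304; exp(-rT) = 0.9920319148
N(-d2) = 0.4593348492
Rho = -K*T*exp(-rT)*N(-d2) = -8.4900 * 0.2500 * 0.9920319148 * 0.4593348492 = -0.967170

Answer: Rho = -0.967170


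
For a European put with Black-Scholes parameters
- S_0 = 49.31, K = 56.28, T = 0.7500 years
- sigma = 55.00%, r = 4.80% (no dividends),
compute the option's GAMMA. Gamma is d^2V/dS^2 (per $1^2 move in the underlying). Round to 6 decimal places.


d1 = 0.0361634741; d2 = -0.4401504980
phi(d1) = 0.3986814979; exp(-qT) = 1.0000000000; exp(-rT) = 0.9646402935
Gamma = exp(-qT) * phi(d1) / (S * sigma * sqrt(T)) = 1.0000000000 * 0.3986814979 / (49.3100 * 0.5500 * 0.8660254038) = 0.016975

Answer: Gamma = 0.016975


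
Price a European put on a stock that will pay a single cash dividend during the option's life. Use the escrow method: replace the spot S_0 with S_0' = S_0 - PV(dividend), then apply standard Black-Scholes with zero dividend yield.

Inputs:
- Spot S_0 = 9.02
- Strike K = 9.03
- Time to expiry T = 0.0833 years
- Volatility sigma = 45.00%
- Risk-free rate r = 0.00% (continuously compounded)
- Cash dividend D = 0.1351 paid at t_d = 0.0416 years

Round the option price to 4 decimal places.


PV(D) = D * exp(-r * t_d) = 0.1351 * 1.00000000 = 0.13510000
S_0' = S_0 - PV(D) = 9.0200 - 0.13510000 = 8.88490000
d1 = (ln(S_0'/K) + (r + sigma^2/2)*T) / (sigma*sqrt(T)) = -0.05978723
d2 = d1 - sigma*sqrt(T) = -0.18966506
exp(-rT) = 1.00000000
N(-d1) = 0.52383745; N(-d2) = 0.57521420
P = K * exp(-rT) * N(-d2) - S_0' * N(-d1) = 9.0300 * 1.00000000 * 0.57521420 - 8.88490000 * 0.52383745 = 0.5399

Answer: Price = 0.5399


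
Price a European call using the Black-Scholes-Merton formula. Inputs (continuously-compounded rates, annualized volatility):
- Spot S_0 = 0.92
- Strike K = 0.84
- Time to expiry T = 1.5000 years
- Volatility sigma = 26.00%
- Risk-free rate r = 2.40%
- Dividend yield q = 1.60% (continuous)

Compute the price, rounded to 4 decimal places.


Answer: Price = 0.1576

Derivation:
d1 = (ln(S/K) + (r - q + 0.5*sigma^2) * T) / (sigma * sqrt(T)) = 0.48258647
d2 = d1 - sigma * sqrt(T) = 0.16415280
exp(-rT) = 0.96464029; exp(-qT) = 0.97628571
C = S_0 * exp(-qT) * N(d1) - K * exp(-rT) * N(d2)
N(d1) = 0.68530531; N(d2) = 0.56519457
C = 0.9200 * 0.97628571 * 0.68530531 - 0.8400 * 0.96464029 * 0.56519457 = 0.1576


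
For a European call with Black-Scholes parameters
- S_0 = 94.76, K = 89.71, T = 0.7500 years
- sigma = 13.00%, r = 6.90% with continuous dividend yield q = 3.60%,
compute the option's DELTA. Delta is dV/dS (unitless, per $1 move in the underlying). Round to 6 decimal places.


Answer: Delta = 0.756438

Derivation:
d1 = 0.7625698644; d2 = 0.6499865619
phi(d1) = 0.2982882637; exp(-qT) = 0.9733612415; exp(-rT) = 0.9495662287
N(d1) = 0.7771400187
Delta = exp(-qT) * N(d1) = 0.9733612415 * 0.7771400187 = 0.756438


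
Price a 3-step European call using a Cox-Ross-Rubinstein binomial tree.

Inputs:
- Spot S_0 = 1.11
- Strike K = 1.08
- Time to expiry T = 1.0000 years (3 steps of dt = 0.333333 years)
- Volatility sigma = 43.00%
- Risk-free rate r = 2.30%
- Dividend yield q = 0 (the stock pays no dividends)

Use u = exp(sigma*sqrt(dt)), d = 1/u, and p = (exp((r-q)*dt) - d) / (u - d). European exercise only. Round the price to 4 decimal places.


Answer: Price = V(0,0) = 0.2277

Derivation:
dt = T/N = 0.333333
u = exp(sigma*sqrt(dt)) = 1.281794; d = 1/u = 0.780157
p = (exp((r-q)*dt) - d) / (u - d) = 0.453594
Discount per step: exp(-r*dt) = 0.992363
Stock lattice S(k, i) with i counting down-moves:
  k=0: S(0,0) = 1.1100
  k=1: S(1,0) = 1.4228; S(1,1) = 0.8660
  k=2: S(2,0) = 1.8237; S(2,1) = 1.1100; S(2,2) = 0.6756
  k=3: S(3,0) = 2.3376; S(3,1) = 1.4228; S(3,2) = 0.8660; S(3,3) = 0.5271
Terminal payoffs V(N, i) = max(S_T - K, 0):
  V(3,0) = 1.257640; V(3,1) = 0.342791; V(3,2) = 0.000000; V(3,3) = 0.000000
Backward induction: V(k, i) = exp(-r*dt) * [p * V(k+1, i) + (1-p) * V(k+1, i+1)].
  V(2,0) = exp(-r*dt) * [p*1.257640 + (1-p)*0.342791] = 0.751974
  V(2,1) = exp(-r*dt) * [p*0.342791 + (1-p)*0.000000] = 0.154300
  V(2,2) = exp(-r*dt) * [p*0.000000 + (1-p)*0.000000] = 0.000000
  V(1,0) = exp(-r*dt) * [p*0.751974 + (1-p)*0.154300] = 0.422152
  V(1,1) = exp(-r*dt) * [p*0.154300 + (1-p)*0.000000] = 0.069455
  V(0,0) = exp(-r*dt) * [p*0.422152 + (1-p)*0.069455] = 0.227684


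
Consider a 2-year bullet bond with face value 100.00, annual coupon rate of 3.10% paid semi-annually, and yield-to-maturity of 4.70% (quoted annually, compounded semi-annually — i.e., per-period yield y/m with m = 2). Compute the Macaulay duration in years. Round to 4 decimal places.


Answer: Macaulay duration = 1.9539 years

Derivation:
Coupon per period c = face * coupon_rate / m = 1.550000
Periods per year m = 2; per-period yield y/m = 0.023500
Number of cashflows N = 4
Cashflows (t years, CF_t, discount factor 1/(1+y/m)^(m*t), PV):
  t = 0.5000: CF_t = 1.550000, DF = 0.977040, PV = 1.514411
  t = 1.0000: CF_t = 1.550000, DF = 0.954606, PV = 1.479640
  t = 1.5000: CF_t = 1.550000, DF = 0.932688, PV = 1.445667
  t = 2.0000: CF_t = 101.550000, DF = 0.911273, PV = 92.539796
Price P = sum_t PV_t = 96.979514
Macaulay numerator sum_t t * PV_t:
  t * PV_t at t = 0.5000: 0.757206
  t * PV_t at t = 1.0000: 1.479640
  t * PV_t at t = 1.5000: 2.168500
  t * PV_t at t = 2.0000: 185.079593
Macaulay duration D = (sum_t t * PV_t) / P = 189.484938 / 96.979514 = 1.953866


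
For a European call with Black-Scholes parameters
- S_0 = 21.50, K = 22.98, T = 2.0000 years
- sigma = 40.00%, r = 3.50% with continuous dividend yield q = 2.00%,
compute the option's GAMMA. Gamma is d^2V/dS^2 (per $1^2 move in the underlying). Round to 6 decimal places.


d1 = 0.2181931110; d2 = -0.3474923140
phi(d1) = 0.3895579477; exp(-qT) = 0.9607894392; exp(-rT) = 0.9323938199
Gamma = exp(-qT) * phi(d1) / (S * sigma * sqrt(T)) = 0.9607894392 * 0.3895579477 / (21.5000 * 0.4000 * 1.4142135624) = 0.030774

Answer: Gamma = 0.030774


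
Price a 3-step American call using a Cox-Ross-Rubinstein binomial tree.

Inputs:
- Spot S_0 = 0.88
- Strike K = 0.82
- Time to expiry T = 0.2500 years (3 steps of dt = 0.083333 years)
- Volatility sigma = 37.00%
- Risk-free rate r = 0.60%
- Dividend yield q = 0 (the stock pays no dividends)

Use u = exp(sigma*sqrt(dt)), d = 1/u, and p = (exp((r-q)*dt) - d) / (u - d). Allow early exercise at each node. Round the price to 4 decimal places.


Answer: Price = V(0,0) = 0.0987

Derivation:
dt = T/N = 0.083333
u = exp(sigma*sqrt(dt)) = 1.112723; d = 1/u = 0.898697
p = (exp((r-q)*dt) - d) / (u - d) = 0.475660
Discount per step: exp(-r*dt) = 0.999500
Stock lattice S(k, i) with i counting down-moves:
  k=0: S(0,0) = 0.8800
  k=1: S(1,0) = 0.9792; S(1,1) = 0.7909
  k=2: S(2,0) = 1.0896; S(2,1) = 0.8800; S(2,2) = 0.7107
  k=3: S(3,0) = 1.2124; S(3,1) = 0.9792; S(3,2) = 0.7909; S(3,3) = 0.6387
Terminal payoffs V(N, i) = max(S_T - K, 0):
  V(3,0) = 0.392393; V(3,1) = 0.159196; V(3,2) = 0.000000; V(3,3) = 0.000000
Backward induction: V(k, i) = exp(-r*dt) * [p * V(k+1, i) + (1-p) * V(k+1, i+1)]; then take max(V_cont, immediate exercise) for American.
  V(2,0) = exp(-r*dt) * [p*0.392393 + (1-p)*0.159196] = 0.269983; exercise = 0.269573; V(2,0) = max -> 0.269983
  V(2,1) = exp(-r*dt) * [p*0.159196 + (1-p)*0.000000] = 0.075685; exercise = 0.060000; V(2,1) = max -> 0.075685
  V(2,2) = exp(-r*dt) * [p*0.000000 + (1-p)*0.000000] = 0.000000; exercise = 0.000000; V(2,2) = max -> 0.000000
  V(1,0) = exp(-r*dt) * [p*0.269983 + (1-p)*0.075685] = 0.168021; exercise = 0.159196; V(1,0) = max -> 0.168021
  V(1,1) = exp(-r*dt) * [p*0.075685 + (1-p)*0.000000] = 0.035982; exercise = 0.000000; V(1,1) = max -> 0.035982
  V(0,0) = exp(-r*dt) * [p*0.168021 + (1-p)*0.035982] = 0.098738; exercise = 0.060000; V(0,0) = max -> 0.098738


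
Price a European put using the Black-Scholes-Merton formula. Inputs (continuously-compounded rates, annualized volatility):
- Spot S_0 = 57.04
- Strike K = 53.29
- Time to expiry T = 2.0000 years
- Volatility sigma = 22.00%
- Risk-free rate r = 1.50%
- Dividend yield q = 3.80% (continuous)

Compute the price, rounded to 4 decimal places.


d1 = (ln(S/K) + (r - q + 0.5*sigma^2) * T) / (sigma * sqrt(T)) = 0.22628728
d2 = d1 - sigma * sqrt(T) = -0.08483970
exp(-rT) = 0.97044553; exp(-qT) = 0.92681621
P = K * exp(-rT) * N(-d2) - S_0 * exp(-qT) * N(-d1)
N(-d1) = 0.41048899; N(-d2) = 0.53380558
P = 53.2900 * 0.97044553 * 0.53380558 - 57.0400 * 0.92681621 * 0.41048899 = 5.9050

Answer: Price = 5.9050


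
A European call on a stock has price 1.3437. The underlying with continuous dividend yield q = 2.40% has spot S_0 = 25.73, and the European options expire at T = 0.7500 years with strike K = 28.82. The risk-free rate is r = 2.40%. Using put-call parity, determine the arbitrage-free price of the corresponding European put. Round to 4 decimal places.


Answer: Put price = 4.3786

Derivation:
Put-call parity: C - P = S_0 * exp(-qT) - K * exp(-rT).
S_0 * exp(-qT) = 25.7300 * 0.98216103 = 25.27100336
K * exp(-rT) = 28.8200 * 0.98216103 = 28.30588095
P = C - S*exp(-qT) + K*exp(-rT)
P = 1.3437 - 25.27100336 + 28.30588095 = 4.3786


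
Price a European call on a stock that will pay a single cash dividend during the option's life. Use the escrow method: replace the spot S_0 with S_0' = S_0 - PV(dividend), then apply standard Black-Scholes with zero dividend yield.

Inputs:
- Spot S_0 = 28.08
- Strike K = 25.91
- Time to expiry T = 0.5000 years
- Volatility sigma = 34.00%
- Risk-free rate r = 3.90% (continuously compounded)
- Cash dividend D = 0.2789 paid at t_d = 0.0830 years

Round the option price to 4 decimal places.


PV(D) = D * exp(-r * t_d) = 0.2789 * 0.99676823 = 0.27799866
S_0' = S_0 - PV(D) = 28.0800 - 0.27799866 = 27.80200134
d1 = (ln(S_0'/K) + (r + sigma^2/2)*T) / (sigma*sqrt(T)) = 0.49447151
d2 = d1 - sigma*sqrt(T) = 0.25405521
exp(-rT) = 0.98068890
N(d1) = 0.68951339; N(d2) = 0.60027355
C = S_0' * N(d1) - K * exp(-rT) * N(d2) = 27.80200134 * 0.68951339 - 25.9100 * 0.98068890 * 0.60027355 = 3.9171

Answer: Price = 3.9171


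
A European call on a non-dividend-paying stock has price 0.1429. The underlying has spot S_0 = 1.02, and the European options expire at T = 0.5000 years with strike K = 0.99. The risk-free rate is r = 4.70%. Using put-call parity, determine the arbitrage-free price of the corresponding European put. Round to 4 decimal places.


Answer: Put price = 0.0899

Derivation:
Put-call parity: C - P = S_0 * exp(-qT) - K * exp(-rT).
S_0 * exp(-qT) = 1.0200 * 1.00000000 = 1.02000000
K * exp(-rT) = 0.9900 * 0.97677397 = 0.96700623
P = C - S*exp(-qT) + K*exp(-rT)
P = 0.1429 - 1.02000000 + 0.96700623 = 0.0899


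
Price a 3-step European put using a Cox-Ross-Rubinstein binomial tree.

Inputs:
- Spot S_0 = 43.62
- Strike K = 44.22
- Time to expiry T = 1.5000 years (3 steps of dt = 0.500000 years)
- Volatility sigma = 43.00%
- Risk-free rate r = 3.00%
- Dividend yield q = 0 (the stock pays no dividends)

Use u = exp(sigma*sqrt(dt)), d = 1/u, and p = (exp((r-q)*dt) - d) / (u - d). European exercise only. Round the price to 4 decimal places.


Answer: Price = V(0,0) = 8.9744

Derivation:
dt = T/N = 0.500000
u = exp(sigma*sqrt(dt)) = 1.355345; d = 1/u = 0.737820
p = (exp((r-q)*dt) - d) / (u - d) = 0.449040
Discount per step: exp(-r*dt) = 0.985112
Stock lattice S(k, i) with i counting down-moves:
  k=0: S(0,0) = 43.6200
  k=1: S(1,0) = 59.1201; S(1,1) = 32.1837
  k=2: S(2,0) = 80.1282; S(2,1) = 43.6200; S(2,2) = 23.7458
  k=3: S(3,0) = 108.6013; S(3,1) = 59.1201; S(3,2) = 32.1837; S(3,3) = 17.5201
Terminal payoffs V(N, i) = max(K - S_T, 0):
  V(3,0) = 0.000000; V(3,1) = 0.000000; V(3,2) = 12.036309; V(3,3) = 26.699914
Backward induction: V(k, i) = exp(-r*dt) * [p * V(k+1, i) + (1-p) * V(k+1, i+1)].
  V(2,0) = exp(-r*dt) * [p*0.000000 + (1-p)*0.000000] = 0.000000
  V(2,1) = exp(-r*dt) * [p*0.000000 + (1-p)*12.036309] = 6.532795
  V(2,2) = exp(-r*dt) * [p*12.036309 + (1-p)*26.699914] = 19.815891
  V(1,0) = exp(-r*dt) * [p*0.000000 + (1-p)*6.532795] = 3.545723
  V(1,1) = exp(-r*dt) * [p*6.532795 + (1-p)*19.815891] = 13.645033
  V(0,0) = exp(-r*dt) * [p*3.545723 + (1-p)*13.645033] = 8.974409


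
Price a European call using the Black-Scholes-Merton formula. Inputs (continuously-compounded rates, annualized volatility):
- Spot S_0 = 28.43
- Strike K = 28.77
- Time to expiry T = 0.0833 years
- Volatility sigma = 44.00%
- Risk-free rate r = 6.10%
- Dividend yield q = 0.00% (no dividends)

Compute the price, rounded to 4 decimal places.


d1 = (ln(S/K) + (r - q + 0.5*sigma^2) * T) / (sigma * sqrt(T)) = 0.00989426
d2 = d1 - sigma * sqrt(T) = -0.11709740
exp(-rT) = 0.99493159; exp(-qT) = 1.00000000
C = S_0 * exp(-qT) * N(d1) - K * exp(-rT) * N(d2)
N(d1) = 0.50394717; N(d2) = 0.45339144
C = 28.4300 * 1.00000000 * 0.50394717 - 28.7700 * 0.99493159 * 0.45339144 = 1.3493

Answer: Price = 1.3493


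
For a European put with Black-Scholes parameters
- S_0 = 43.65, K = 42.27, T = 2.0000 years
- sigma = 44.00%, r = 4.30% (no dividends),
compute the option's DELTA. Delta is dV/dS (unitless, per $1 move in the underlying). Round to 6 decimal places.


Answer: Delta = -0.308199

Derivation:
d1 = 0.5009621216; d2 = -0.1212918458
phi(d1) = 0.3518958398; exp(-qT) = 1.0000000000; exp(-rT) = 0.9175942312
N(-d1) = 0.3081988906
Delta = -exp(-qT) * N(-d1) = -1.0000000000 * 0.3081988906 = -0.308199


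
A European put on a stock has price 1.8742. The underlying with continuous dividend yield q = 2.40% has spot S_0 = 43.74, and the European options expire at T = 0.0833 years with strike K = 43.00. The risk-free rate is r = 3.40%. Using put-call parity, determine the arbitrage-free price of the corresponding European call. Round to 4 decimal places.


Put-call parity: C - P = S_0 * exp(-qT) - K * exp(-rT).
S_0 * exp(-qT) = 43.7400 * 0.99800280 = 43.65264234
K * exp(-rT) = 43.0000 * 0.99717181 = 42.87838770
C = P + S*exp(-qT) - K*exp(-rT)
C = 1.8742 + 43.65264234 - 42.87838770 = 2.6485

Answer: Call price = 2.6485


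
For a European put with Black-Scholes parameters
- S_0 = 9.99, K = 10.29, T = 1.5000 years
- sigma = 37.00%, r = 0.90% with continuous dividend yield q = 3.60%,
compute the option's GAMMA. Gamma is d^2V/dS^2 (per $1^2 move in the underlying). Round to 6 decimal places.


Answer: Gamma = 0.083276

Derivation:
d1 = 0.0719113758; d2 = -0.3812442266
phi(d1) = 0.3979120985; exp(-qT) = 0.9474321065; exp(-rT) = 0.9865907163
Gamma = exp(-qT) * phi(d1) / (S * sigma * sqrt(T)) = 0.9474321065 * 0.3979120985 / (9.9900 * 0.3700 * 1.2247448714) = 0.083276


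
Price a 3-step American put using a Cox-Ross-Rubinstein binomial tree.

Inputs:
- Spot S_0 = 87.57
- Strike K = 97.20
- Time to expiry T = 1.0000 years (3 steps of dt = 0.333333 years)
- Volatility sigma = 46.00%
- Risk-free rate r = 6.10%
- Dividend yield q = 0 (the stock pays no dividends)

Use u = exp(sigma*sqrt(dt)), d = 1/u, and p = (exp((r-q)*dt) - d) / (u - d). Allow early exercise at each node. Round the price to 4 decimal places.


Answer: Price = V(0,0) = 19.6659

Derivation:
dt = T/N = 0.333333
u = exp(sigma*sqrt(dt)) = 1.304189; d = 1/u = 0.766760
p = (exp((r-q)*dt) - d) / (u - d) = 0.472214
Discount per step: exp(-r*dt) = 0.979872
Stock lattice S(k, i) with i counting down-moves:
  k=0: S(0,0) = 87.5700
  k=1: S(1,0) = 114.2078; S(1,1) = 67.1452
  k=2: S(2,0) = 148.9485; S(2,1) = 87.5700; S(2,2) = 51.4843
  k=3: S(3,0) = 194.2570; S(3,1) = 114.2078; S(3,2) = 67.1452; S(3,3) = 39.4761
Terminal payoffs V(N, i) = max(K - S_T, 0):
  V(3,0) = 0.000000; V(3,1) = 0.000000; V(3,2) = 30.054806; V(3,3) = 57.723913
Backward induction: V(k, i) = exp(-r*dt) * [p * V(k+1, i) + (1-p) * V(k+1, i+1)]; then take max(V_cont, immediate exercise) for American.
  V(2,0) = exp(-r*dt) * [p*0.000000 + (1-p)*0.000000] = 0.000000; exercise = 0.000000; V(2,0) = max -> 0.000000
  V(2,1) = exp(-r*dt) * [p*0.000000 + (1-p)*30.054806] = 15.543225; exercise = 9.630000; V(2,1) = max -> 15.543225
  V(2,2) = exp(-r*dt) * [p*30.054806 + (1-p)*57.723913] = 43.759293; exercise = 45.715735; V(2,2) = max -> 45.715735
  V(1,0) = exp(-r*dt) * [p*0.000000 + (1-p)*15.543225] = 8.038376; exercise = 0.000000; V(1,0) = max -> 8.038376
  V(1,1) = exp(-r*dt) * [p*15.543225 + (1-p)*45.715735] = 30.834468; exercise = 30.054806; V(1,1) = max -> 30.834468
  V(0,0) = exp(-r*dt) * [p*8.038376 + (1-p)*30.834468] = 19.665868; exercise = 9.630000; V(0,0) = max -> 19.665868


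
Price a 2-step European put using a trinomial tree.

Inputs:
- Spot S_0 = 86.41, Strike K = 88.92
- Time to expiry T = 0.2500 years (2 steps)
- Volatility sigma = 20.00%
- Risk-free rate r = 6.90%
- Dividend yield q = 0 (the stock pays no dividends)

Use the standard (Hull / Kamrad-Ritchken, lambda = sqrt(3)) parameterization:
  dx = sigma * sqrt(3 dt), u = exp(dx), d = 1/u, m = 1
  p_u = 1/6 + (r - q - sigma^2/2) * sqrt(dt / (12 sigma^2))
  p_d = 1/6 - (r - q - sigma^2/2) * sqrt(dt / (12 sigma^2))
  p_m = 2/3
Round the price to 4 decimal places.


Answer: Price = V(0,0) = 3.9654

Derivation:
dt = T/N = 0.125000; dx = sigma*sqrt(3*dt) = 0.122474
u = exp(dx) = 1.130290; d = 1/u = 0.884728
p_u = 0.191672, p_m = 0.666667, p_d = 0.141661
Discount per step: exp(-r*dt) = 0.991412
Stock lattice S(k, j) with j the centered position index:
  k=0: S(0,+0) = 86.4100
  k=1: S(1,-1) = 76.4494; S(1,+0) = 86.4100; S(1,+1) = 97.6684
  k=2: S(2,-2) = 67.6370; S(2,-1) = 76.4494; S(2,+0) = 86.4100; S(2,+1) = 97.6684; S(2,+2) = 110.3936
Terminal payoffs V(N, j) = max(K - S_T, 0):
  V(2,-2) = 21.283050; V(2,-1) = 12.470612; V(2,+0) = 2.510000; V(2,+1) = 0.000000; V(2,+2) = 0.000000
Backward induction: V(k, j) = exp(-r*dt) * [p_u * V(k+1, j+1) + p_m * V(k+1, j) + p_d * V(k+1, j-1)]
  V(1,-1) = exp(-r*dt) * [p_u*2.510000 + p_m*12.470612 + p_d*21.283050] = 11.708404
  V(1,+0) = exp(-r*dt) * [p_u*0.000000 + p_m*2.510000 + p_d*12.470612] = 3.410397
  V(1,+1) = exp(-r*dt) * [p_u*0.000000 + p_m*0.000000 + p_d*2.510000] = 0.352517
  V(0,+0) = exp(-r*dt) * [p_u*0.352517 + p_m*3.410397 + p_d*11.708404] = 3.965445


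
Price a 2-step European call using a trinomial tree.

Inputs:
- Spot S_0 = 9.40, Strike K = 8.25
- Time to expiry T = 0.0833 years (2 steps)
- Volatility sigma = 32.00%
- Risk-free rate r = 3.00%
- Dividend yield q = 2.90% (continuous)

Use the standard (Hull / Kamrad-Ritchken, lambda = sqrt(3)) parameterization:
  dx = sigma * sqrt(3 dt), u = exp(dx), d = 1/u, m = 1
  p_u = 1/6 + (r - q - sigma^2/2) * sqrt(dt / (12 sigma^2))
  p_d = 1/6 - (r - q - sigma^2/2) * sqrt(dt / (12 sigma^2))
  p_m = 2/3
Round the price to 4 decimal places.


Answer: Price = V(0,0) = 1.1711

Derivation:
dt = T/N = 0.041650; dx = sigma*sqrt(3*dt) = 0.113114
u = exp(dx) = 1.119760; d = 1/u = 0.893048
p_u = 0.157425, p_m = 0.666667, p_d = 0.175909
Discount per step: exp(-r*dt) = 0.998751
Stock lattice S(k, j) with j the centered position index:
  k=0: S(0,+0) = 9.4000
  k=1: S(1,-1) = 8.3947; S(1,+0) = 9.4000; S(1,+1) = 10.5257
  k=2: S(2,-2) = 7.4968; S(2,-1) = 8.3947; S(2,+0) = 9.4000; S(2,+1) = 10.5257; S(2,+2) = 11.7863
Terminal payoffs V(N, j) = max(S_T - K, 0):
  V(2,-2) = 0.000000; V(2,-1) = 0.144655; V(2,+0) = 1.150000; V(2,+1) = 2.275745; V(2,+2) = 3.536309
Backward induction: V(k, j) = exp(-r*dt) * [p_u * V(k+1, j+1) + p_m * V(k+1, j) + p_d * V(k+1, j-1)]
  V(1,-1) = exp(-r*dt) * [p_u*1.150000 + p_m*0.144655 + p_d*0.000000] = 0.277129
  V(1,+0) = exp(-r*dt) * [p_u*2.275745 + p_m*1.150000 + p_d*0.144655] = 1.148934
  V(1,+1) = exp(-r*dt) * [p_u*3.536309 + p_m*2.275745 + p_d*1.150000] = 2.273318
  V(0,+0) = exp(-r*dt) * [p_u*2.273318 + p_m*1.148934 + p_d*0.277129] = 1.171118


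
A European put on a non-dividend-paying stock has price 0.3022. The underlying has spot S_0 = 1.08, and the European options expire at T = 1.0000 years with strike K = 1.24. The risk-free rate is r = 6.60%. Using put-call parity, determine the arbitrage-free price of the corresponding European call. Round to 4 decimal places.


Put-call parity: C - P = S_0 * exp(-qT) - K * exp(-rT).
S_0 * exp(-qT) = 1.0800 * 1.00000000 = 1.08000000
K * exp(-rT) = 1.2400 * 0.93613086 = 1.16080227
C = P + S*exp(-qT) - K*exp(-rT)
C = 0.3022 + 1.08000000 - 1.16080227 = 0.2214

Answer: Call price = 0.2214


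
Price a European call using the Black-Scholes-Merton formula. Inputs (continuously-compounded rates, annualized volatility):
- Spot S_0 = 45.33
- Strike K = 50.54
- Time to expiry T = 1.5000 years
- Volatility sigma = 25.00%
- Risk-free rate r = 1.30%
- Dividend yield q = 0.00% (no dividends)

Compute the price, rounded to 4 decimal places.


Answer: Price = 3.8978

Derivation:
d1 = (ln(S/K) + (r - q + 0.5*sigma^2) * T) / (sigma * sqrt(T)) = -0.13854653
d2 = d1 - sigma * sqrt(T) = -0.44473274
exp(-rT) = 0.98068890; exp(-qT) = 1.00000000
C = S_0 * exp(-qT) * N(d1) - K * exp(-rT) * N(d2)
N(d1) = 0.44490425; N(d2) = 0.32825645
C = 45.3300 * 1.00000000 * 0.44490425 - 50.5400 * 0.98068890 * 0.32825645 = 3.8978


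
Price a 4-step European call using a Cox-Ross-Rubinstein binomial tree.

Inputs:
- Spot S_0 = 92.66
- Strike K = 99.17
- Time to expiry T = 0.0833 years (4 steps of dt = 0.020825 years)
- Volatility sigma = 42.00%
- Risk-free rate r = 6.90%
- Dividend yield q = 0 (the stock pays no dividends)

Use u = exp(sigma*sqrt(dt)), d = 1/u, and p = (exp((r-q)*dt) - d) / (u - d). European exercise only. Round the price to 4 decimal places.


dt = T/N = 0.020825
u = exp(sigma*sqrt(dt)) = 1.062484; d = 1/u = 0.941191
p = (exp((r-q)*dt) - d) / (u - d) = 0.496707
Discount per step: exp(-r*dt) = 0.998564
Stock lattice S(k, i) with i counting down-moves:
  k=0: S(0,0) = 92.6600
  k=1: S(1,0) = 98.4498; S(1,1) = 87.2107
  k=2: S(2,0) = 104.6013; S(2,1) = 92.6600; S(2,2) = 82.0819
  k=3: S(3,0) = 111.1372; S(3,1) = 98.4498; S(3,2) = 87.2107; S(3,3) = 77.2547
  k=4: S(4,0) = 118.0816; S(4,1) = 104.6013; S(4,2) = 92.6600; S(4,3) = 82.0819; S(4,4) = 72.7114
Terminal payoffs V(N, i) = max(S_T - K, 0):
  V(4,0) = 18.911550; V(4,1) = 5.431321; V(4,2) = 0.000000; V(4,3) = 0.000000; V(4,4) = 0.000000
Backward induction: V(k, i) = exp(-r*dt) * [p * V(k+1, i) + (1-p) * V(k+1, i+1)].
  V(3,0) = exp(-r*dt) * [p*18.911550 + (1-p)*5.431321] = 12.109638
  V(3,1) = exp(-r*dt) * [p*5.431321 + (1-p)*0.000000] = 2.693904
  V(3,2) = exp(-r*dt) * [p*0.000000 + (1-p)*0.000000] = 0.000000
  V(3,3) = exp(-r*dt) * [p*0.000000 + (1-p)*0.000000] = 0.000000
  V(2,0) = exp(-r*dt) * [p*12.109638 + (1-p)*2.693904] = 7.360185
  V(2,1) = exp(-r*dt) * [p*2.693904 + (1-p)*0.000000] = 1.336161
  V(2,2) = exp(-r*dt) * [p*0.000000 + (1-p)*0.000000] = 0.000000
  V(1,0) = exp(-r*dt) * [p*7.360185 + (1-p)*1.336161] = 4.322123
  V(1,1) = exp(-r*dt) * [p*1.336161 + (1-p)*0.000000] = 0.662728
  V(0,0) = exp(-r*dt) * [p*4.322123 + (1-p)*0.662728] = 2.476815

Answer: Price = V(0,0) = 2.4768


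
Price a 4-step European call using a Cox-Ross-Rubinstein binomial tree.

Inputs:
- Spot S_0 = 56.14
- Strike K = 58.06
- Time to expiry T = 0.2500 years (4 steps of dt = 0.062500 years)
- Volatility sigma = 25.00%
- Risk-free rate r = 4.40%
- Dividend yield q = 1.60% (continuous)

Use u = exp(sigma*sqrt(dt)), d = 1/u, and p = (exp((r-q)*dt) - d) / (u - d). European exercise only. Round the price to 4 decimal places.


Answer: Price = V(0,0) = 2.2205

Derivation:
dt = T/N = 0.062500
u = exp(sigma*sqrt(dt)) = 1.064494; d = 1/u = 0.939413
p = (exp((r-q)*dt) - d) / (u - d) = 0.498383
Discount per step: exp(-r*dt) = 0.997254
Stock lattice S(k, i) with i counting down-moves:
  k=0: S(0,0) = 56.1400
  k=1: S(1,0) = 59.7607; S(1,1) = 52.7386
  k=2: S(2,0) = 63.6150; S(2,1) = 56.1400; S(2,2) = 49.5434
  k=3: S(3,0) = 67.7178; S(3,1) = 59.7607; S(3,2) = 52.7386; S(3,3) = 46.5417
  k=4: S(4,0) = 72.0852; S(4,1) = 63.6150; S(4,2) = 56.1400; S(4,3) = 49.5434; S(4,4) = 43.7219
Terminal payoffs V(N, i) = max(S_T - K, 0):
  V(4,0) = 14.025187; V(4,1) = 5.554954; V(4,2) = 0.000000; V(4,3) = 0.000000; V(4,4) = 0.000000
Backward induction: V(k, i) = exp(-r*dt) * [p * V(k+1, i) + (1-p) * V(k+1, i+1)].
  V(3,0) = exp(-r*dt) * [p*14.025187 + (1-p)*5.554954] = 9.749528
  V(3,1) = exp(-r*dt) * [p*5.554954 + (1-p)*0.000000] = 2.760893
  V(3,2) = exp(-r*dt) * [p*0.000000 + (1-p)*0.000000] = 0.000000
  V(3,3) = exp(-r*dt) * [p*0.000000 + (1-p)*0.000000] = 0.000000
  V(2,0) = exp(-r*dt) * [p*9.749528 + (1-p)*2.760893] = 6.226764
  V(2,1) = exp(-r*dt) * [p*2.760893 + (1-p)*0.000000] = 1.372204
  V(2,2) = exp(-r*dt) * [p*0.000000 + (1-p)*0.000000] = 0.000000
  V(1,0) = exp(-r*dt) * [p*6.226764 + (1-p)*1.372204] = 3.781223
  V(1,1) = exp(-r*dt) * [p*1.372204 + (1-p)*0.000000] = 0.682005
  V(0,0) = exp(-r*dt) * [p*3.781223 + (1-p)*0.682005] = 2.220489


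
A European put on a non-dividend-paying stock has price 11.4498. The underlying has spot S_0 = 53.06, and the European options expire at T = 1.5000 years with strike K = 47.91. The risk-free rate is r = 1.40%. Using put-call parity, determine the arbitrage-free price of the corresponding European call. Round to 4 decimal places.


Put-call parity: C - P = S_0 * exp(-qT) - K * exp(-rT).
S_0 * exp(-qT) = 53.0600 * 1.00000000 = 53.06000000
K * exp(-rT) = 47.9100 * 0.97921896 = 46.91438059
C = P + S*exp(-qT) - K*exp(-rT)
C = 11.4498 + 53.06000000 - 46.91438059 = 17.5954

Answer: Call price = 17.5954


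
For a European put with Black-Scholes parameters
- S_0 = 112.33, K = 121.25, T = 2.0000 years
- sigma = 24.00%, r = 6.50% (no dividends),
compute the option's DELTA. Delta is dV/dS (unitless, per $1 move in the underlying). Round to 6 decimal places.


Answer: Delta = -0.371612

Derivation:
d1 = 0.3275861840; d2 = -0.0118250709
phi(d1) = 0.3781006355; exp(-qT) = 1.0000000000; exp(-rT) = 0.8780954309
N(-d1) = 0.3716122848
Delta = -exp(-qT) * N(-d1) = -1.0000000000 * 0.3716122848 = -0.371612


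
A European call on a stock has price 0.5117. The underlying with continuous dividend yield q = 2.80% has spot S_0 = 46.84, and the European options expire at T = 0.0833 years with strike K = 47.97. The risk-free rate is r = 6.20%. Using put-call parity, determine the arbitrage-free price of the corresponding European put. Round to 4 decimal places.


Put-call parity: C - P = S_0 * exp(-qT) - K * exp(-rT).
S_0 * exp(-qT) = 46.8400 * 0.99767032 = 46.73087769
K * exp(-rT) = 47.9700 * 0.99484871 = 47.72289279
P = C - S*exp(-qT) + K*exp(-rT)
P = 0.5117 - 46.73087769 + 47.72289279 = 1.5037

Answer: Put price = 1.5037


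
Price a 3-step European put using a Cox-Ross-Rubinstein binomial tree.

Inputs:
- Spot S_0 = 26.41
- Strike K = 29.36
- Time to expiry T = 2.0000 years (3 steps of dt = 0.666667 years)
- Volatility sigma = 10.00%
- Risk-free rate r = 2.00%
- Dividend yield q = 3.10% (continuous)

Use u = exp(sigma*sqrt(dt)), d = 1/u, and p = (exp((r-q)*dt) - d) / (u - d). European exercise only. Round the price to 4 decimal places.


Answer: Price = V(0,0) = 3.7327

Derivation:
dt = T/N = 0.666667
u = exp(sigma*sqrt(dt)) = 1.085076; d = 1/u = 0.921595
p = (exp((r-q)*dt) - d) / (u - d) = 0.434906
Discount per step: exp(-r*dt) = 0.986755
Stock lattice S(k, i) with i counting down-moves:
  k=0: S(0,0) = 26.4100
  k=1: S(1,0) = 28.6568; S(1,1) = 24.3393
  k=2: S(2,0) = 31.0948; S(2,1) = 26.4100; S(2,2) = 22.4310
  k=3: S(3,0) = 33.7403; S(3,1) = 28.6568; S(3,2) = 24.3393; S(3,3) = 20.6723
Terminal payoffs V(N, i) = max(K - S_T, 0):
  V(3,0) = 0.000000; V(3,1) = 0.703154; V(3,2) = 5.020682; V(3,3) = 8.687718
Backward induction: V(k, i) = exp(-r*dt) * [p * V(k+1, i) + (1-p) * V(k+1, i+1)].
  V(2,0) = exp(-r*dt) * [p*0.000000 + (1-p)*0.703154] = 0.392085
  V(2,1) = exp(-r*dt) * [p*0.703154 + (1-p)*5.020682] = 3.101337
  V(2,2) = exp(-r*dt) * [p*5.020682 + (1-p)*8.687718] = 6.998960
  V(1,0) = exp(-r*dt) * [p*0.392085 + (1-p)*3.101337] = 1.897598
  V(1,1) = exp(-r*dt) * [p*3.101337 + (1-p)*6.998960] = 5.233613
  V(0,0) = exp(-r*dt) * [p*1.897598 + (1-p)*5.233613] = 3.732659


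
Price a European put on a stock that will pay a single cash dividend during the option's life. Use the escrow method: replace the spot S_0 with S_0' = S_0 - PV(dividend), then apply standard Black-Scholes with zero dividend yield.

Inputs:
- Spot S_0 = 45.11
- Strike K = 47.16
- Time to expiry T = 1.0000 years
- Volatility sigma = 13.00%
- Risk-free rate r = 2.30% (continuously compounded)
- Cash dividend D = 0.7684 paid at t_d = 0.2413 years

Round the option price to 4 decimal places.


Answer: Price = 3.3163

Derivation:
PV(D) = D * exp(-r * t_d) = 0.7684 * 0.99446547 = 0.76414727
S_0' = S_0 - PV(D) = 45.1100 - 0.76414727 = 44.34585273
d1 = (ln(S_0'/K) + (r + sigma^2/2)*T) / (sigma*sqrt(T)) = -0.23136064
d2 = d1 - sigma*sqrt(T) = -0.36136064
exp(-rT) = 0.97726248
N(-d1) = 0.59148268; N(-d2) = 0.64108507
P = K * exp(-rT) * N(-d2) - S_0' * N(-d1) = 47.1600 * 0.97726248 * 0.64108507 - 44.34585273 * 0.59148268 = 3.3163


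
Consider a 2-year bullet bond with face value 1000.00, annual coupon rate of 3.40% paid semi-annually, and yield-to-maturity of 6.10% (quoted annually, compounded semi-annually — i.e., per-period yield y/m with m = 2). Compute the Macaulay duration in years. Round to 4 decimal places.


Answer: Macaulay duration = 1.9489 years

Derivation:
Coupon per period c = face * coupon_rate / m = 17.000000
Periods per year m = 2; per-period yield y/m = 0.030500
Number of cashflows N = 4
Cashflows (t years, CF_t, discount factor 1/(1+y/m)^(m*t), PV):
  t = 0.5000: CF_t = 17.000000, DF = 0.970403, PV = 16.496846
  t = 1.0000: CF_t = 17.000000, DF = 0.941681, PV = 16.008584
  t = 1.5000: CF_t = 17.000000, DF = 0.913810, PV = 15.534774
  t = 2.0000: CF_t = 1017.000000, DF = 0.886764, PV = 901.838909
Price P = sum_t PV_t = 949.879113
Macaulay numerator sum_t t * PV_t:
  t * PV_t at t = 0.5000: 8.248423
  t * PV_t at t = 1.0000: 16.008584
  t * PV_t at t = 1.5000: 23.302161
  t * PV_t at t = 2.0000: 1803.677817
Macaulay duration D = (sum_t t * PV_t) / P = 1851.236986 / 949.879113 = 1.948919


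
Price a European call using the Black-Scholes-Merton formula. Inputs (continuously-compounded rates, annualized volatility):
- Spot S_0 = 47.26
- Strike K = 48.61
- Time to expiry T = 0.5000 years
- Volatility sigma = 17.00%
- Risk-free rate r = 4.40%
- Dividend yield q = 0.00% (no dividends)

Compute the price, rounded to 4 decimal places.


d1 = (ln(S/K) + (r - q + 0.5*sigma^2) * T) / (sigma * sqrt(T)) = 0.00881804
d2 = d1 - sigma * sqrt(T) = -0.11139011
exp(-rT) = 0.97824024; exp(-qT) = 1.00000000
C = S_0 * exp(-qT) * N(d1) - K * exp(-rT) * N(d2)
N(d1) = 0.50351784; N(d2) = 0.45565350
C = 47.2600 * 1.00000000 * 0.50351784 - 48.6100 * 0.97824024 * 0.45565350 = 2.1289

Answer: Price = 2.1289
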